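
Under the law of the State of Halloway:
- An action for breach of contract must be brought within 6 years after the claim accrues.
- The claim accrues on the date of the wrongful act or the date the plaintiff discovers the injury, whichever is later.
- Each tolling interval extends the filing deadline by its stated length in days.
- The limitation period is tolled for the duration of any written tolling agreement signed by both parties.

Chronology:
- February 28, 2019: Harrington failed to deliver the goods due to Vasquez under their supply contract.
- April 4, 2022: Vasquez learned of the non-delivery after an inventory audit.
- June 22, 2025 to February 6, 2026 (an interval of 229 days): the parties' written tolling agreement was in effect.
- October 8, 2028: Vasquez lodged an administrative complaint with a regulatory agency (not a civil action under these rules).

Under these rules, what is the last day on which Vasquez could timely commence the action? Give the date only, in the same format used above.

November 19, 2028

Because discovery on April 4, 2022 post-dates the February 28, 2019 act, accrual under the later-of rule falls on April 4, 2022.
Adding the 6 years base period to April 4, 2022 gives a deadline of April 4, 2028, before any tolling.
The written tolling agreement from June 22, 2025 to February 6, 2026 tolled the period for 229 days, extending the deadline to November 19, 2028.
Nothing else in the chronology tolls or restarts the period.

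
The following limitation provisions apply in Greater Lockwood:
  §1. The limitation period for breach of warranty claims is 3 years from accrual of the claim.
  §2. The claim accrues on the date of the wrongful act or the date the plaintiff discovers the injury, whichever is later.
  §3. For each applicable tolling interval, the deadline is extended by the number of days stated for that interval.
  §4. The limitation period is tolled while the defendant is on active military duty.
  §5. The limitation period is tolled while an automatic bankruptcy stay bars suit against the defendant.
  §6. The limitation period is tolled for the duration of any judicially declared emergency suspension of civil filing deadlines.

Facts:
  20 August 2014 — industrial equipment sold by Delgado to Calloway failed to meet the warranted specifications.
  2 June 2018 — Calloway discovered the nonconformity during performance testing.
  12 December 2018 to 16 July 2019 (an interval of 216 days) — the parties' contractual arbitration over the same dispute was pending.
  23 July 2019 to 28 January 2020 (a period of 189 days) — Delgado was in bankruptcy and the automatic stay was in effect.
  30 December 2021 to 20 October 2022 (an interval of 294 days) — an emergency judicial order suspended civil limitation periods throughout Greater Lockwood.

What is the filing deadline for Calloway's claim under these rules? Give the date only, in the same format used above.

8 December 2021

Taking the later of the act (20 August 2014) and discovery (2 June 2018), the claim accrued on 2 June 2018.
The untolled deadline — 3 years after 2 June 2018 — is 2 June 2021.
The period was tolled for 189 days by the automatic bankruptcy stay (23 July 2019 to 28 January 2020), pushing the deadline to 8 December 2021.
The emergency suspension of filing deadlines starting 30 December 2021 came too late — the period had run on 8 December 2021 — and so does not extend the deadline.
No stated provision tolls the period for a pending arbitration, so the interval from 12 December 2018 to 16 July 2019 has no effect on the deadline.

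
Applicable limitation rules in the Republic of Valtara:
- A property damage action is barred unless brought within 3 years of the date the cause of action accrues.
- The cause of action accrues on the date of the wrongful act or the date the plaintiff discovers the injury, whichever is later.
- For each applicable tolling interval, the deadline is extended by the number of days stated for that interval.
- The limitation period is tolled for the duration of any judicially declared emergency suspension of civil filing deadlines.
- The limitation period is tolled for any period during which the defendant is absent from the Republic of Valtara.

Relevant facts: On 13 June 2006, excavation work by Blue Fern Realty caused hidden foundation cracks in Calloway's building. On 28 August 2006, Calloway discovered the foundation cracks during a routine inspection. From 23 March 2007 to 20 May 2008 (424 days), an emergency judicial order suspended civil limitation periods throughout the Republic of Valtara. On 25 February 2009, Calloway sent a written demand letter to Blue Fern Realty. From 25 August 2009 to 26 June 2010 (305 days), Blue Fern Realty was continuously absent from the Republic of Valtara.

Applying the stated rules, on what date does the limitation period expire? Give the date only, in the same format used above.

27 August 2011

The claim accrued on 28 August 2006 — the later of the 13 June 2006 act and the 28 August 2006 discovery.
3 years from 28 August 2006 is 28 August 2009.
The emergency suspension of filing deadlines from 23 March 2007 to 20 May 2008 tolled the period for 424 days, extending the deadline to 26 October 2010.
Because the defendant's absence from the jurisdiction ran from 25 August 2009 to 26 June 2010, the deadline is extended by 305 days to 27 August 2011.
Nothing else in the chronology tolls or restarts the period.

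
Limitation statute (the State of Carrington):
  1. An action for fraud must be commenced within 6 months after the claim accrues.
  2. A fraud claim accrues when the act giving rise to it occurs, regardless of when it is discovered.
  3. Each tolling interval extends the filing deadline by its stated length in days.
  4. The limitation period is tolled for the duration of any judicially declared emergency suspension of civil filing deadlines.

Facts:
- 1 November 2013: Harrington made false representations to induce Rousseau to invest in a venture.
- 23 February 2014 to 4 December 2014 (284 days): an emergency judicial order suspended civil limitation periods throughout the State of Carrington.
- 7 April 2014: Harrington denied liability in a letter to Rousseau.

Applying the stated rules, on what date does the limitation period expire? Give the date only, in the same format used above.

The claim accrued on 1 November 2013, when the wrongful act occurred.
The untolled deadline — 6 months after 1 November 2013 — is 1 May 2014.
The emergency suspension of filing deadlines from 23 February 2014 to 4 December 2014 tolled the period for 284 days, extending the deadline to 9 February 2015.
None of the other events listed affects the running of the period under the stated rules.

9 February 2015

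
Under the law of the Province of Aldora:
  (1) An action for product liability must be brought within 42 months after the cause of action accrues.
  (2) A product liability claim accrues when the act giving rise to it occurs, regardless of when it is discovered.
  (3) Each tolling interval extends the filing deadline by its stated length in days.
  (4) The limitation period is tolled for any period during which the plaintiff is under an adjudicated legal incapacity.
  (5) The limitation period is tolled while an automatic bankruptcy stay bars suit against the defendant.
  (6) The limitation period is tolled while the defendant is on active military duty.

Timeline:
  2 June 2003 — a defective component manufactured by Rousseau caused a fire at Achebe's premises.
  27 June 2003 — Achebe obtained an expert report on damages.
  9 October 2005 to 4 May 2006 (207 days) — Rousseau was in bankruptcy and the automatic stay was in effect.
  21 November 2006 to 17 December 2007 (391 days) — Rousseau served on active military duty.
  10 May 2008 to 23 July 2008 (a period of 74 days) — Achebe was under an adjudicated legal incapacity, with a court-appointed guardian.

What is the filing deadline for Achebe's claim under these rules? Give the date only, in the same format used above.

The claim accrued on 2 June 2003, when the wrongful act occurred.
The untolled deadline — 42 months after 2 June 2003 — is 2 December 2006.
The automatic bankruptcy stay from 9 October 2005 to 4 May 2006 tolled the period for 207 days, extending the deadline to 27 June 2007.
Because the defendant's active military service ran from 21 November 2006 to 17 December 2007, the deadline is extended by 391 days to 22 July 2008.
The period was tolled for 74 days by the plaintiff's legal incapacity (10 May 2008 to 23 July 2008), pushing the deadline to 4 October 2008.
The other events in the timeline have no effect on the limitation period under the stated rules.

4 October 2008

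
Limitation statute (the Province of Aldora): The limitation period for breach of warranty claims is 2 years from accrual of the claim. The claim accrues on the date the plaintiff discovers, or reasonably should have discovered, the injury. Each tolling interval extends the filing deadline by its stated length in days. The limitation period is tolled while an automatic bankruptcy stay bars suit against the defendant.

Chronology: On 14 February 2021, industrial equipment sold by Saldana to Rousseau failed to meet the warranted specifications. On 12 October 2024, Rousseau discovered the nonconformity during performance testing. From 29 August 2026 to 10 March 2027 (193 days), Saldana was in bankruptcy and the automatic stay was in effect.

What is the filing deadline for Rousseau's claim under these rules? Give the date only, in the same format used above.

23 April 2027

Accrual is tied to discovery, so the period began on 12 October 2024 rather than on 14 February 2021 when the act occurred.
The untolled deadline — 2 years after 12 October 2024 — is 12 October 2026.
The period was tolled for 193 days by the automatic bankruptcy stay (29 August 2026 to 10 March 2027), pushing the deadline to 23 April 2027.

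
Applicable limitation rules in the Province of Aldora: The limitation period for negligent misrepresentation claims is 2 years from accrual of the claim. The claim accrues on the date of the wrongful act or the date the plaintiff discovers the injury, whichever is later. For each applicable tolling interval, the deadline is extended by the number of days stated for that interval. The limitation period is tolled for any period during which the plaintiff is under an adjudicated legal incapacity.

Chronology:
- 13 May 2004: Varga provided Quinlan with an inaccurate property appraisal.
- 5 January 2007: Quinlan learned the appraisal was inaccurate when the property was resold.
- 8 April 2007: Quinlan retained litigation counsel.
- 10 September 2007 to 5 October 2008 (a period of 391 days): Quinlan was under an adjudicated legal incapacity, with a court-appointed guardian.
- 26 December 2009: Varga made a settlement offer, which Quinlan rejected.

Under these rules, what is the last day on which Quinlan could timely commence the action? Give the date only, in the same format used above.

31 January 2010

Because discovery on 5 January 2007 post-dates the 13 May 2004 act, accrual under the later-of rule falls on 5 January 2007.
Adding the 2 years base period to 5 January 2007 gives a deadline of 5 January 2009, before any tolling.
Because the plaintiff's legal incapacity ran from 10 September 2007 to 5 October 2008, the deadline is extended by 391 days to 31 January 2010.
The other events in the timeline have no effect on the limitation period under the stated rules.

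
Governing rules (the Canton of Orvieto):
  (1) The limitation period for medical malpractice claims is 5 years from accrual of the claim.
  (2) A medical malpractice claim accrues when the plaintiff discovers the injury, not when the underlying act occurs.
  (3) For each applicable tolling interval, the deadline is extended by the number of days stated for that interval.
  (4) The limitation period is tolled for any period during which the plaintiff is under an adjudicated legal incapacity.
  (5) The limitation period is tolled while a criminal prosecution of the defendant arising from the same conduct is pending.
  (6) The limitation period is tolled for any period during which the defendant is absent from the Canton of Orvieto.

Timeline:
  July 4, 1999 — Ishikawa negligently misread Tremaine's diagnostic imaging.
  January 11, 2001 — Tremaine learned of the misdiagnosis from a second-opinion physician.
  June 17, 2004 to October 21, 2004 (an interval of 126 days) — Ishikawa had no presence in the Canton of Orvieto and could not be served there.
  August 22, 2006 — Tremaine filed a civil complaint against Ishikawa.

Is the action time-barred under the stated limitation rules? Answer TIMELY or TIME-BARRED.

TIME-BARRED

Accrual is tied to discovery, so the period began on January 11, 2001 rather than on July 4, 1999 when the act occurred.
The untolled deadline — 5 years after January 11, 2001 — is January 11, 2006.
The defendant's absence from the jurisdiction from June 17, 2004 to October 21, 2004 tolled the period for 126 days, extending the deadline to May 17, 2006.
The August 22, 2006 filing falls after the May 17, 2006 deadline; the claim is time-barred.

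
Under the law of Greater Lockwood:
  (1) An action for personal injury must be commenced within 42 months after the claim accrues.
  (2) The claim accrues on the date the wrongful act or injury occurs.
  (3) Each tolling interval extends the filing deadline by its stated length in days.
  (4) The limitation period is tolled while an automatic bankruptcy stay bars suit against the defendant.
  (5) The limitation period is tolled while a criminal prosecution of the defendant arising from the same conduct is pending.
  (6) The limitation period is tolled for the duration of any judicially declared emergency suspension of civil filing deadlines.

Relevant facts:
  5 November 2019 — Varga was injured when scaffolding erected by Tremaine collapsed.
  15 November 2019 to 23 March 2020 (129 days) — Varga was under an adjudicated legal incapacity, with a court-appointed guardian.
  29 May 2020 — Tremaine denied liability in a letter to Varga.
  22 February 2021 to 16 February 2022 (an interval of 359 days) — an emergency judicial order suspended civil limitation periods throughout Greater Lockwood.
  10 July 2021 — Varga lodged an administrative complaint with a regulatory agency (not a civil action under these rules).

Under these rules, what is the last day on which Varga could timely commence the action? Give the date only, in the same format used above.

28 April 2024

The claim accrued on 5 November 2019, the date of the act.
The untolled deadline — 42 months after 5 November 2019 — is 5 May 2023.
Because the emergency suspension of filing deadlines ran from 22 February 2021 to 16 February 2022, the deadline is extended by 359 days to 28 April 2024.
The plaintiff's legal incapacity from 15 November 2019 to 23 March 2020 does not toll the period, because no stated rule makes the plaintiff's incapacity a tolling event.
The other events in the timeline have no effect on the limitation period under the stated rules.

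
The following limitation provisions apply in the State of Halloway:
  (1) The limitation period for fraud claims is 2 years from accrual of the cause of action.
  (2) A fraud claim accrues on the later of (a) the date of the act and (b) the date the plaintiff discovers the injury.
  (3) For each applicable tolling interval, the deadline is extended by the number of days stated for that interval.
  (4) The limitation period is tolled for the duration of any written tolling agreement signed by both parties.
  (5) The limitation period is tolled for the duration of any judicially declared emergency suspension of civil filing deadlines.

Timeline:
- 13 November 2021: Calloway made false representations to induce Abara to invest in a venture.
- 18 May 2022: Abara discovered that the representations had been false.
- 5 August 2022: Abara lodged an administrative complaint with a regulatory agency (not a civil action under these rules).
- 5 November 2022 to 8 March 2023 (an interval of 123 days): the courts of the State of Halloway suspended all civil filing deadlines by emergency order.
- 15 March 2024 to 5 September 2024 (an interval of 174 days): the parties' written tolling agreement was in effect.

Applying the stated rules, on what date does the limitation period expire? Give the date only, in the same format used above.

The claim accrued on 18 May 2022 — the later of the 13 November 2021 act and the 18 May 2022 discovery.
Adding the 2 years base period to 18 May 2022 gives a deadline of 18 May 2024, before any tolling.
The period was tolled for 123 days by the emergency suspension of filing deadlines (5 November 2022 to 8 March 2023), pushing the deadline to 18 September 2024.
Because the written tolling agreement ran from 15 March 2024 to 5 September 2024, the deadline is extended by 174 days to 11 March 2025.
Nothing else in the chronology tolls or restarts the period.

11 March 2025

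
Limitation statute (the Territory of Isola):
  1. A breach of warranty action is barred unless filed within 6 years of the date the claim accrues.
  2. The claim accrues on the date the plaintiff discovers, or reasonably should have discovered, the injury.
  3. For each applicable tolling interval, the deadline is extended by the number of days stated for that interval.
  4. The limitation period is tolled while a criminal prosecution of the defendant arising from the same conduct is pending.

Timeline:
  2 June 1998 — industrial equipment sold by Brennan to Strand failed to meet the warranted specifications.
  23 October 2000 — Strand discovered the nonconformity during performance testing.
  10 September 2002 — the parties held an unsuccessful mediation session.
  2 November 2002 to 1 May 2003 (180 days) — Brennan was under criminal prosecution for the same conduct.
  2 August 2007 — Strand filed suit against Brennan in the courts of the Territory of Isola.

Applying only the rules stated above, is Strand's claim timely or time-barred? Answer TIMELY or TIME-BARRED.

TIME-BARRED

Under the discovery rule, the claim accrued on 23 October 2000, when Strand discovered the injury — not on the 2 June 1998 date of the underlying act.
The untolled deadline — 6 years after 23 October 2000 — is 23 October 2006.
The period was tolled for 180 days by the pending criminal prosecution (2 November 2002 to 1 May 2003), pushing the deadline to 21 April 2007.
Nothing else in the chronology tolls or restarts the period.
Strand filed on 2 August 2007, after the 21 April 2007 deadline, so the action is time-barred.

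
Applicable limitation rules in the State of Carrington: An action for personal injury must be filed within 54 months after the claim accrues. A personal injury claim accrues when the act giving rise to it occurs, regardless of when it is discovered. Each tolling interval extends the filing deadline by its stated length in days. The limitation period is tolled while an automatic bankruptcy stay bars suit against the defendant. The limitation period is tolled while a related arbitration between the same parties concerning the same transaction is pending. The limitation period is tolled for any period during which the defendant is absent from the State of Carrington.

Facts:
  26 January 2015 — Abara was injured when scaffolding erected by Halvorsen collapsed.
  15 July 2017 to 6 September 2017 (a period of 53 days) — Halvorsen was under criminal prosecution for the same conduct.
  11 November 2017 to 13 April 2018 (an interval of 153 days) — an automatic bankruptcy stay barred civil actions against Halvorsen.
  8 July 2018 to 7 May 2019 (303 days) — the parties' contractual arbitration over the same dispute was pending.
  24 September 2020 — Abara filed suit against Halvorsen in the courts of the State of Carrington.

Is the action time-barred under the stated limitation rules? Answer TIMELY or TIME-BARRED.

The claim accrued on 26 January 2015, the date of the act.
Adding the 54 months base period to 26 January 2015 gives a deadline of 26 July 2019, before any tolling.
Because the automatic bankruptcy stay ran from 11 November 2017 to 13 April 2018, the deadline is extended by 153 days to 26 December 2019.
Because the pending related arbitration ran from 8 July 2018 to 7 May 2019, the deadline is extended by 303 days to 24 October 2020.
No stated provision tolls the period for a criminal prosecution, so the interval from 15 July 2017 to 6 September 2017 has no effect on the deadline.
Filing on 24 September 2020 beat the 24 October 2020 deadline — the action is timely.

TIMELY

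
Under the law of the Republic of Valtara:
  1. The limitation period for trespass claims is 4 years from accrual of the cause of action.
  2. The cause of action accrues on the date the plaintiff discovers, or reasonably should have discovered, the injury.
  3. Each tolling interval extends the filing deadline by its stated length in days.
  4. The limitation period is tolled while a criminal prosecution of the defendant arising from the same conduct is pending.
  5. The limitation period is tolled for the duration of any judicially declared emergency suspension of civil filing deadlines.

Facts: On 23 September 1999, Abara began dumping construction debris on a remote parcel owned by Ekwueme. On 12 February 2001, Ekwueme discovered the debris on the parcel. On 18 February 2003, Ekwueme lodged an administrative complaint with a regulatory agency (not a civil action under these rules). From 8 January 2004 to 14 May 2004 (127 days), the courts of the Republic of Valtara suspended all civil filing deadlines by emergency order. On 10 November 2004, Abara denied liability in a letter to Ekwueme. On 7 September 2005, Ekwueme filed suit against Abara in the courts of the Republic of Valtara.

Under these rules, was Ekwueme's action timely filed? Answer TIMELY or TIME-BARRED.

TIME-BARRED

The claim did not accrue until Ekwueme discovered the injury on 12 February 2001; the 23 September 1999 act date does not start the clock under the stated rule.
The untolled deadline — 4 years after 12 February 2001 — is 12 February 2005.
The emergency suspension of filing deadlines from 8 January 2004 to 14 May 2004 tolled the period for 127 days, extending the deadline to 19 June 2005.
Nothing else in the chronology tolls or restarts the period.
The 7 September 2005 filing falls after the 19 June 2005 deadline; the claim is time-barred.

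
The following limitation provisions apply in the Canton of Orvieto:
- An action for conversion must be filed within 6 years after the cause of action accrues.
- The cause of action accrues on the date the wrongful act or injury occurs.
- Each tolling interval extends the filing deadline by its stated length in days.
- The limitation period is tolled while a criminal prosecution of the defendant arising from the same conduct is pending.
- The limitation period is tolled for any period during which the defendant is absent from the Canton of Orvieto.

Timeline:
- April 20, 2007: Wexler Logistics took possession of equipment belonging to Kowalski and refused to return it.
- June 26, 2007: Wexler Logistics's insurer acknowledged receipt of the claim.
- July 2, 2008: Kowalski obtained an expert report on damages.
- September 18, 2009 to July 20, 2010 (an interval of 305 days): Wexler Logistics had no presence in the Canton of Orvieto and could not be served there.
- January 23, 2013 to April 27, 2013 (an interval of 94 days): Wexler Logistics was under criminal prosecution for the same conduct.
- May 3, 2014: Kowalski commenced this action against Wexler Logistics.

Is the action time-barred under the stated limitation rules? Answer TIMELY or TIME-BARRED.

The cause of action accrued on April 20, 2007, the date of the act.
6 years from April 20, 2007 is April 20, 2013.
Because the defendant's absence from the jurisdiction ran from September 18, 2009 to July 20, 2010, the deadline is extended by 305 days to February 19, 2014.
Because the pending criminal prosecution ran from January 23, 2013 to April 27, 2013, the deadline is extended by 94 days to May 24, 2014.
Nothing else in the chronology tolls or restarts the period.
The May 3, 2014 filing precedes the May 24, 2014 deadline; the claim is timely.

TIMELY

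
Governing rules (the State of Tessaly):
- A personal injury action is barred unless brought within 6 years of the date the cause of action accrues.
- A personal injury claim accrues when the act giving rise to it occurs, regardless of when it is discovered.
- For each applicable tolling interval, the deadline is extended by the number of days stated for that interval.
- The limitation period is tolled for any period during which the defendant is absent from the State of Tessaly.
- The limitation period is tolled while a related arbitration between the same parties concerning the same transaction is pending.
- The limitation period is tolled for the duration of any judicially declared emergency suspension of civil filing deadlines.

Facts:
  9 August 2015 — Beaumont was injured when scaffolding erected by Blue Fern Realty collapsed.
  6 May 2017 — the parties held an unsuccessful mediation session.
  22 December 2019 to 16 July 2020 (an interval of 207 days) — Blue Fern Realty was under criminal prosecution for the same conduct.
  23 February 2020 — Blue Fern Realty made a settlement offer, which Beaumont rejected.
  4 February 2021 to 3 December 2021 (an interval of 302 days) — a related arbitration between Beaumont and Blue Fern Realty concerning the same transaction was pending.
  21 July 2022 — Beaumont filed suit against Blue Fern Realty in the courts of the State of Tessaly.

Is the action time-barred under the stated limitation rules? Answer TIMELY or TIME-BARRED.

The cause of action accrued on 9 August 2015, the date of the act.
6 years from 9 August 2015 is 9 August 2021.
Because the pending related arbitration ran from 4 February 2021 to 3 December 2021, the deadline is extended by 302 days to 7 June 2022.
No stated provision tolls the period for a criminal prosecution, so the interval from 22 December 2019 to 16 July 2020 has no effect on the deadline.
The other events in the timeline have no effect on the limitation period under the stated rules.
The 21 July 2022 filing falls after the 7 June 2022 deadline; the claim is time-barred.

TIME-BARRED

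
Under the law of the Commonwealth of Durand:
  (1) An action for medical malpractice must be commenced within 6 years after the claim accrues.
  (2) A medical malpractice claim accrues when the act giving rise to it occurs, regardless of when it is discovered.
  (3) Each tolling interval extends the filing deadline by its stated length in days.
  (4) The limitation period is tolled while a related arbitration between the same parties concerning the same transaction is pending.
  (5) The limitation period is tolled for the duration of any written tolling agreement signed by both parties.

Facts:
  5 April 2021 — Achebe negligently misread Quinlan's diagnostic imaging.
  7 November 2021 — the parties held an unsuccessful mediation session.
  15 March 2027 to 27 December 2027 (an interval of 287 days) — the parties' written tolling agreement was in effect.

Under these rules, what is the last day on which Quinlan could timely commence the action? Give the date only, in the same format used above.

17 January 2028

The claim accrued on 5 April 2021, the date of the act.
6 years from 5 April 2021 is 5 April 2027.
Because the written tolling agreement ran from 15 March 2027 to 27 December 2027, the deadline is extended by 287 days to 17 January 2028.
Nothing else in the chronology tolls or restarts the period.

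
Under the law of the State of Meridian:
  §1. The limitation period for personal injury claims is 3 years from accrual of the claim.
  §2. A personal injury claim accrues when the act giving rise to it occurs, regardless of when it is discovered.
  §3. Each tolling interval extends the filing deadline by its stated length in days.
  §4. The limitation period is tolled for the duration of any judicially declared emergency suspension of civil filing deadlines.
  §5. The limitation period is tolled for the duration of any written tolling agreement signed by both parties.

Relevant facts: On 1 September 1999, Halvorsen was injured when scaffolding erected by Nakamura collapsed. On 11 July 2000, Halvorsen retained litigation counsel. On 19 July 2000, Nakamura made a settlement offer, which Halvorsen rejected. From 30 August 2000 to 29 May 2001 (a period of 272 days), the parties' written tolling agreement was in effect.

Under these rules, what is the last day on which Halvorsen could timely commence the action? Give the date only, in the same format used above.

31 May 2003

The limitation period began to run on 1 September 1999.
The untolled deadline — 3 years after 1 September 1999 — is 1 September 2002.
Because the written tolling agreement ran from 30 August 2000 to 29 May 2001, the deadline is extended by 272 days to 31 May 2003.
None of the other events listed affects the running of the period under the stated rules.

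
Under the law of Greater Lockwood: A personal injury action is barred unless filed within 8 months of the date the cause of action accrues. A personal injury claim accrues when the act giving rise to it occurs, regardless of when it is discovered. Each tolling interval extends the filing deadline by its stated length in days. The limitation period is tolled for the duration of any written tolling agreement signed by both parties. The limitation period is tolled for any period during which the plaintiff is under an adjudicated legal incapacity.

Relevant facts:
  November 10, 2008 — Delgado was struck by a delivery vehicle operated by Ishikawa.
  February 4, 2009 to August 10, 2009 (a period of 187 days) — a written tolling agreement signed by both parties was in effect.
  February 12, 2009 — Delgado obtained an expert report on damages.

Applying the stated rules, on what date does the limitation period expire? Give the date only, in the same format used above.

January 13, 2010

The cause of action accrued on November 10, 2008, the date of the act.
Adding the 8 months base period to November 10, 2008 gives a deadline of July 10, 2009, before any tolling.
Because the written tolling agreement ran from February 4, 2009 to August 10, 2009, the deadline is extended by 187 days to January 13, 2010.
None of the other events listed affects the running of the period under the stated rules.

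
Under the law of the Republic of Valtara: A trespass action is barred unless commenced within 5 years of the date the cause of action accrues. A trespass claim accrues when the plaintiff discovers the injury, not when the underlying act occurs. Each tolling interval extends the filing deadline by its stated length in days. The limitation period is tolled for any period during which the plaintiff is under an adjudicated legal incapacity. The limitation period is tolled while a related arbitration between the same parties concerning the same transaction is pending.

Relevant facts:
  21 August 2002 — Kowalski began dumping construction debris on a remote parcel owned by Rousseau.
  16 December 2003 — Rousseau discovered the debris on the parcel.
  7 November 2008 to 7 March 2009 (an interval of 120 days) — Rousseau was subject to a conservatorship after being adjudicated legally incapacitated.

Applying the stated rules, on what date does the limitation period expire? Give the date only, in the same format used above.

The claim did not accrue until Rousseau discovered the injury on 16 December 2003; the 21 August 2002 act date does not start the clock under the stated rule.
The untolled deadline — 5 years after 16 December 2003 — is 16 December 2008.
Because the plaintiff's legal incapacity ran from 7 November 2008 to 7 March 2009, the deadline is extended by 120 days to 15 April 2009.

15 April 2009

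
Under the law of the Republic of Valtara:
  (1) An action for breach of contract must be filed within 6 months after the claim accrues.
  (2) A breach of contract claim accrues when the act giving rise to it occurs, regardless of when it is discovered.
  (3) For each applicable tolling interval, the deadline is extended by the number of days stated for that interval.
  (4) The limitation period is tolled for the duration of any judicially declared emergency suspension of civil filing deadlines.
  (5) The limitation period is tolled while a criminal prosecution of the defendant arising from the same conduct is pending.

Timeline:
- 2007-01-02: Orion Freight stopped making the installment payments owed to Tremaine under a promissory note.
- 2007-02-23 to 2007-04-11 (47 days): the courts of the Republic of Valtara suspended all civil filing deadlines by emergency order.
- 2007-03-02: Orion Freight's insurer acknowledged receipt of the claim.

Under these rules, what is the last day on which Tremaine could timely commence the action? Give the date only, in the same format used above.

2007-08-18

The claim accrued on 2007-01-02, the date of the act.
The untolled deadline — 6 months after 2007-01-02 — is 2007-07-02.
The emergency suspension of filing deadlines from 2007-02-23 to 2007-04-11 tolled the period for 47 days, extending the deadline to 2007-08-18.
The other events in the timeline have no effect on the limitation period under the stated rules.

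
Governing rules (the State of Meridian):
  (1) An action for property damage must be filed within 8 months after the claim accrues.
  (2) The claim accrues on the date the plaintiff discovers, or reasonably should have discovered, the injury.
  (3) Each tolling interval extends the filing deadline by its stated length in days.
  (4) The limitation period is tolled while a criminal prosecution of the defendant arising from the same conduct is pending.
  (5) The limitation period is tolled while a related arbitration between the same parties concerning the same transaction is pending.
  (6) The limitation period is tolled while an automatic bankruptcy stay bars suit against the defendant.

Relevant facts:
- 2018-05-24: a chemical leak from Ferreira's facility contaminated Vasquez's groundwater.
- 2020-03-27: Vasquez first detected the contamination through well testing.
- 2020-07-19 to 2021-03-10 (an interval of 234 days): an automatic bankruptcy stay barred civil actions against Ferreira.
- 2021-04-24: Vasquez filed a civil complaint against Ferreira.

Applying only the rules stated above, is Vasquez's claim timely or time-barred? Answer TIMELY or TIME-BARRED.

Under the discovery rule, the claim accrued on 2020-03-27, when Vasquez discovered the injury — not on the 2018-05-24 date of the underlying act.
The untolled deadline — 8 months after 2020-03-27 — is 2020-11-27.
The period was tolled for 234 days by the automatic bankruptcy stay (2020-07-19 to 2021-03-10), pushing the deadline to 2021-07-19.
The 2021-04-24 filing precedes the 2021-07-19 deadline; the claim is timely.

TIMELY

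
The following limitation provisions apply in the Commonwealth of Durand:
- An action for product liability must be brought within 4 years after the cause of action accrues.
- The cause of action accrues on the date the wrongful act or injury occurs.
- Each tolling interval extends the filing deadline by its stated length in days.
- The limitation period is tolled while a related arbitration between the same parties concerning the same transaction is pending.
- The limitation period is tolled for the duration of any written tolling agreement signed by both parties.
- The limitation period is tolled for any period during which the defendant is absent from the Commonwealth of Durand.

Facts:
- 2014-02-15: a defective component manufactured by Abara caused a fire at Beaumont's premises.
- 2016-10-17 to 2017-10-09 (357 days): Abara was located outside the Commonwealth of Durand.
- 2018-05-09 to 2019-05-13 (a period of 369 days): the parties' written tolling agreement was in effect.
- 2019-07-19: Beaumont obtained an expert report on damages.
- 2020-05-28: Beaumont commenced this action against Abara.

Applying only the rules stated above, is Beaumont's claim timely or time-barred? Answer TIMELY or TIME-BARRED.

The limitation period began to run on 2014-02-15.
Adding the 4 years base period to 2014-02-15 gives a deadline of 2018-02-15, before any tolling.
Because the defendant's absence from the jurisdiction ran from 2016-10-17 to 2017-10-09, the deadline is extended by 357 days to 2019-02-07.
Because the written tolling agreement ran from 2018-05-09 to 2019-05-13, the deadline is extended by 369 days to 2020-02-11.
Nothing else in the chronology tolls or restarts the period.
The 2020-05-28 filing falls after the 2020-02-11 deadline; the claim is time-barred.

TIME-BARRED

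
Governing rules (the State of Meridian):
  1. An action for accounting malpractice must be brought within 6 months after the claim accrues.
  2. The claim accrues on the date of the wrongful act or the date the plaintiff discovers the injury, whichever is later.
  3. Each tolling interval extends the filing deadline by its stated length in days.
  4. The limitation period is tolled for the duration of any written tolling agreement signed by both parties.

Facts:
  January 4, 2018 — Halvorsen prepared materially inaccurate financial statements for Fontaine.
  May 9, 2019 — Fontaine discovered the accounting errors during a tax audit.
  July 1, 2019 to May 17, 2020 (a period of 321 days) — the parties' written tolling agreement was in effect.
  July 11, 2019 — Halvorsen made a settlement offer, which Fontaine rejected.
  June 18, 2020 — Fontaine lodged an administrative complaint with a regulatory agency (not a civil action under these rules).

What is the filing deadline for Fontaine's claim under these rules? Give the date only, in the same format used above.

September 25, 2020

The claim accrued on May 9, 2019 — the later of the January 4, 2018 act and the May 9, 2019 discovery.
The untolled deadline — 6 months after May 9, 2019 — is November 9, 2019.
The written tolling agreement from July 1, 2019 to May 17, 2020 tolled the period for 321 days, extending the deadline to September 25, 2020.
None of the other events listed affects the running of the period under the stated rules.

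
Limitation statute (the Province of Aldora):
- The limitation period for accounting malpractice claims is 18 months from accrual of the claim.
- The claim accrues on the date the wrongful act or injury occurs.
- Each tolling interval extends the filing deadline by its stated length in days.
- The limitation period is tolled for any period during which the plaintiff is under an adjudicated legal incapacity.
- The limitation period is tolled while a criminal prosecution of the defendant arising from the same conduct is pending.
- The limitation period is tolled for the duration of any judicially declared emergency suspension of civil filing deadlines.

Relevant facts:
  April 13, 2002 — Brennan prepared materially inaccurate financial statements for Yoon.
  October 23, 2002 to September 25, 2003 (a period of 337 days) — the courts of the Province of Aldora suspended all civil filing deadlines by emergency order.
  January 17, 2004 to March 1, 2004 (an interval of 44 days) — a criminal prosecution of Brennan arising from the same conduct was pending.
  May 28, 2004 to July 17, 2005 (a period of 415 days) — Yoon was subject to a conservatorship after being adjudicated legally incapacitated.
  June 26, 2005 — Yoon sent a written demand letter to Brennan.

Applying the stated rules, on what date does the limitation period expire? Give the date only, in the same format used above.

The claim accrued on April 13, 2002, when the wrongful act occurred.
The untolled deadline — 18 months after April 13, 2002 — is October 13, 2003.
Because the emergency suspension of filing deadlines ran from October 23, 2002 to September 25, 2003, the deadline is extended by 337 days to September 14, 2004.
The period was tolled for 44 days by the pending criminal prosecution (January 17, 2004 to March 1, 2004), pushing the deadline to October 28, 2004.
The period was tolled for 415 days by the plaintiff's legal incapacity (May 28, 2004 to July 17, 2005), pushing the deadline to December 17, 2005.
The other events in the timeline have no effect on the limitation period under the stated rules.

December 17, 2005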